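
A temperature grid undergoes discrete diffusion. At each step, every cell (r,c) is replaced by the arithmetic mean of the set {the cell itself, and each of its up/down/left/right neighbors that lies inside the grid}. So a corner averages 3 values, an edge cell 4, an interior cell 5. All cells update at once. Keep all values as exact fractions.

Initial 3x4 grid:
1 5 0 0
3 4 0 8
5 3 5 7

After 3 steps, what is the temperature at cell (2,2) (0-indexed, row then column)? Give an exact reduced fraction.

Answer: 7171/1800

Derivation:
Step 1: cell (2,2) = 15/4
Step 2: cell (2,2) = 271/60
Step 3: cell (2,2) = 7171/1800
Full grid after step 3:
  103/36 6653/2400 18859/7200 3287/1080
  47333/14400 4693/1500 10441/3000 51943/14400
  1529/432 13667/3600 7171/1800 9619/2160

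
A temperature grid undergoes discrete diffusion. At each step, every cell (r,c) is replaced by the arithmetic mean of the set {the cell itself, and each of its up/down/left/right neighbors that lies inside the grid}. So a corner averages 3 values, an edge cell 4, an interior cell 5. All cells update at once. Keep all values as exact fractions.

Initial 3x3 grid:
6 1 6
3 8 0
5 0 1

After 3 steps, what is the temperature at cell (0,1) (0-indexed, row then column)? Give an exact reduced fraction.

Answer: 57173/14400

Derivation:
Step 1: cell (0,1) = 21/4
Step 2: cell (0,1) = 799/240
Step 3: cell (0,1) = 57173/14400
Full grid after step 3:
  8279/2160 57173/14400 419/135
  9683/2400 2297/750 45323/14400
  863/270 7633/2400 5009/2160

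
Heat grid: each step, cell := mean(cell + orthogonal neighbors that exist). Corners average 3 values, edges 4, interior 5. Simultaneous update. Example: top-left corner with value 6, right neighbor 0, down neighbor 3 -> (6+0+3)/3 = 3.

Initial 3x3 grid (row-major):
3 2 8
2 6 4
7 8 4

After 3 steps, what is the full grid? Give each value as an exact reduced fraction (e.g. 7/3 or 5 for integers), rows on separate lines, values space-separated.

After step 1:
  7/3 19/4 14/3
  9/2 22/5 11/2
  17/3 25/4 16/3
After step 2:
  139/36 323/80 179/36
  169/40 127/25 199/40
  197/36 433/80 205/36
After step 3:
  8729/2160 21541/4800 10069/2160
  11183/2400 2373/500 12433/2400
  10879/2160 25991/4800 11579/2160

Answer: 8729/2160 21541/4800 10069/2160
11183/2400 2373/500 12433/2400
10879/2160 25991/4800 11579/2160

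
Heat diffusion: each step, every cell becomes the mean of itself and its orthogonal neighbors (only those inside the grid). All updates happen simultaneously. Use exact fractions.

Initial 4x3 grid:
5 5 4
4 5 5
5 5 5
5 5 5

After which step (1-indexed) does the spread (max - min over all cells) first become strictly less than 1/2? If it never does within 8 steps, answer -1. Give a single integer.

Answer: 1

Derivation:
Step 1: max=5, min=14/3, spread=1/3
  -> spread < 1/2 first at step 1
Step 2: max=5, min=1133/240, spread=67/240
Step 3: max=239/48, min=10213/2160, spread=271/1080
Step 4: max=11879/2400, min=616001/129600, spread=5093/25920
Step 5: max=1065389/216000, min=37068499/7776000, spread=257101/1555200
Step 6: max=31852033/6480000, min=2231146001/466560000, spread=497603/3732480
Step 7: max=317753887/64800000, min=134173962859/27993600000, spread=123828653/1119744000
Step 8: max=28537704587/5832000000, min=8066938115681/1679616000000, spread=1215366443/13436928000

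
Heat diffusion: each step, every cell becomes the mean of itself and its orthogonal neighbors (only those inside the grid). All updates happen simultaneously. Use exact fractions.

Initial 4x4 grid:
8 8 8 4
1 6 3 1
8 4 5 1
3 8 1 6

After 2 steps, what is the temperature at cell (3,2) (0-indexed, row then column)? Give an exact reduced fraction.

Step 1: cell (3,2) = 5
Step 2: cell (3,2) = 217/60
Full grid after step 2:
  227/36 1399/240 1331/240 37/9
  1189/240 569/100 99/25 433/120
  1337/240 107/25 437/100 329/120
  43/9 323/60 217/60 131/36

Answer: 217/60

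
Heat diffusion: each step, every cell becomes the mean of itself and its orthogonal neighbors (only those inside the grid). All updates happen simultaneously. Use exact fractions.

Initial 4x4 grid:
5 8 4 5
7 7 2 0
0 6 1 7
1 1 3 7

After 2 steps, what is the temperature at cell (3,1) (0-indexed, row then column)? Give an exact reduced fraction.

Step 1: cell (3,1) = 11/4
Step 2: cell (3,1) = 113/48
Full grid after step 2:
  209/36 281/48 331/80 15/4
  251/48 451/100 417/100 261/80
  143/48 381/100 327/100 1003/240
  83/36 113/48 913/240 149/36

Answer: 113/48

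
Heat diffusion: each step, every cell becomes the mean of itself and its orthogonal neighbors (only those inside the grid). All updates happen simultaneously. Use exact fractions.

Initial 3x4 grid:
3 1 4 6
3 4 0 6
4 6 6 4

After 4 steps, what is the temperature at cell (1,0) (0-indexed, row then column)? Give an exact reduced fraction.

Answer: 1488677/432000

Derivation:
Step 1: cell (1,0) = 7/2
Step 2: cell (1,0) = 389/120
Step 3: cell (1,0) = 25423/7200
Step 4: cell (1,0) = 1488677/432000
Full grid after step 4:
  105559/32400 711911/216000 808631/216000 255413/64800
  1488677/432000 331469/90000 694213/180000 28553/6750
  248843/64800 105067/27000 227939/54000 69497/16200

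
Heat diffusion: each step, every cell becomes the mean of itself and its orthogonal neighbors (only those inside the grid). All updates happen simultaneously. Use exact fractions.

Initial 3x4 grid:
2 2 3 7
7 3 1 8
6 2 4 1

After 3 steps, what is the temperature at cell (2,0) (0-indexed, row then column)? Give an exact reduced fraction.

Step 1: cell (2,0) = 5
Step 2: cell (2,0) = 53/12
Step 3: cell (2,0) = 571/144
Full grid after step 3:
  1541/432 25303/7200 8851/2400 779/180
  27943/7200 2603/750 22469/6000 57181/14400
  571/144 2967/800 24653/7200 2087/540

Answer: 571/144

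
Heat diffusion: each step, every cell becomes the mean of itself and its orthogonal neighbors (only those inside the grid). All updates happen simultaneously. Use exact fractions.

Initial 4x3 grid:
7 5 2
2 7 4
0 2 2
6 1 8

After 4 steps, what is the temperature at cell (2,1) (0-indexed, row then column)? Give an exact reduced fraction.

Step 1: cell (2,1) = 12/5
Step 2: cell (2,1) = 343/100
Step 3: cell (2,1) = 3347/1000
Step 4: cell (2,1) = 421381/120000
Full grid after step 4:
  533063/129600 3582887/864000 531113/129600
  410129/108000 1377643/360000 840133/216000
  361549/108000 421381/120000 777973/216000
  417403/129600 318583/96000 458153/129600

Answer: 421381/120000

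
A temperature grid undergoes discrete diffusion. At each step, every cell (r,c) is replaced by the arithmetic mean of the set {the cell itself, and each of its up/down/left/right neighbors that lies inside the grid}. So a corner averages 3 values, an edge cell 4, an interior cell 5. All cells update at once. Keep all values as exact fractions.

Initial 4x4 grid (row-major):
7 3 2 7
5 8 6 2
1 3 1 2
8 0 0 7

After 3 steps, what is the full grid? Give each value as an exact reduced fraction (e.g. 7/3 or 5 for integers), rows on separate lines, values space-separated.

After step 1:
  5 5 9/2 11/3
  21/4 5 19/5 17/4
  17/4 13/5 12/5 3
  3 11/4 2 3
After step 2:
  61/12 39/8 509/120 149/36
  39/8 433/100 399/100 883/240
  151/40 17/5 69/25 253/80
  10/3 207/80 203/80 8/3
After step 3:
  89/18 1853/400 15521/3600 8683/2160
  5419/1200 2147/500 22801/6000 26947/7200
  923/240 6741/2000 317/100 7361/2400
  2327/720 1423/480 6331/2400 251/90

Answer: 89/18 1853/400 15521/3600 8683/2160
5419/1200 2147/500 22801/6000 26947/7200
923/240 6741/2000 317/100 7361/2400
2327/720 1423/480 6331/2400 251/90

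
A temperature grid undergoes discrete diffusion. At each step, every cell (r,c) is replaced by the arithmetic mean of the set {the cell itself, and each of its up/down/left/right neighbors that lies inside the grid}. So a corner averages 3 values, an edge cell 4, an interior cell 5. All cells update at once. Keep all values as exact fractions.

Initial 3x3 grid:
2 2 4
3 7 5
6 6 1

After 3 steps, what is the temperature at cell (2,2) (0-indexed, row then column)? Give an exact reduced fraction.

Step 1: cell (2,2) = 4
Step 2: cell (2,2) = 53/12
Step 3: cell (2,2) = 3167/720
Full grid after step 3:
  8081/2160 18509/4800 2089/540
  30401/7200 4179/1000 60677/14400
  1631/360 229/50 3167/720

Answer: 3167/720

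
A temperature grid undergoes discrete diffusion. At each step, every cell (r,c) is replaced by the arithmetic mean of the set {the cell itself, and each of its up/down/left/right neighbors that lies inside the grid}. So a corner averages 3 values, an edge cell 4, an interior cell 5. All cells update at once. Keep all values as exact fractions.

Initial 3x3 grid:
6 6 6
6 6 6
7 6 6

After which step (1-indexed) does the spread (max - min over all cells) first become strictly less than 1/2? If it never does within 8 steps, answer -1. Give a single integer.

Step 1: max=19/3, min=6, spread=1/3
  -> spread < 1/2 first at step 1
Step 2: max=113/18, min=6, spread=5/18
Step 3: max=1337/216, min=6, spread=41/216
Step 4: max=79891/12960, min=2171/360, spread=347/2592
Step 5: max=4772537/777600, min=21757/3600, spread=2921/31104
Step 6: max=285764539/46656000, min=2617483/432000, spread=24611/373248
Step 7: max=17114882033/2799360000, min=58976741/9720000, spread=207329/4478976
Step 8: max=1025799552451/167961600000, min=3149201599/518400000, spread=1746635/53747712

Answer: 1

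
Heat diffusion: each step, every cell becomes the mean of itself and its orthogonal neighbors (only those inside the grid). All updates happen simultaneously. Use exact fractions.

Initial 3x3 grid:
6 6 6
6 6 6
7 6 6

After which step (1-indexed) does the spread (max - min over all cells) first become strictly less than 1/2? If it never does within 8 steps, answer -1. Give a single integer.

Answer: 1

Derivation:
Step 1: max=19/3, min=6, spread=1/3
  -> spread < 1/2 first at step 1
Step 2: max=113/18, min=6, spread=5/18
Step 3: max=1337/216, min=6, spread=41/216
Step 4: max=79891/12960, min=2171/360, spread=347/2592
Step 5: max=4772537/777600, min=21757/3600, spread=2921/31104
Step 6: max=285764539/46656000, min=2617483/432000, spread=24611/373248
Step 7: max=17114882033/2799360000, min=58976741/9720000, spread=207329/4478976
Step 8: max=1025799552451/167961600000, min=3149201599/518400000, spread=1746635/53747712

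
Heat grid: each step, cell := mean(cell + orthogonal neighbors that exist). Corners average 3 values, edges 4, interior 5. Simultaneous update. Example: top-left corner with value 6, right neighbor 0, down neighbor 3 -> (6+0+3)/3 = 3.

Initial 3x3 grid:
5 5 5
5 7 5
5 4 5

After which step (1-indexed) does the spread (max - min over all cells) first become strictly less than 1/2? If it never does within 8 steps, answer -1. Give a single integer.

Answer: 2

Derivation:
Step 1: max=11/2, min=14/3, spread=5/6
Step 2: max=539/100, min=1187/240, spread=533/1200
  -> spread < 1/2 first at step 2
Step 3: max=12739/2400, min=10927/2160, spread=5381/21600
Step 4: max=56687/10800, min=4408523/864000, spread=126437/864000
Step 5: max=45197351/8640000, min=39947143/7776000, spread=7304729/77760000
Step 6: max=67526111/12960000, min=16017451907/3110400000, spread=188814733/3110400000
Step 7: max=53946063353/10368000000, min=144521889487/27993600000, spread=11324815661/279936000000
Step 8: max=727097609947/139968000000, min=57861888491963/11197440000000, spread=101973434599/3732480000000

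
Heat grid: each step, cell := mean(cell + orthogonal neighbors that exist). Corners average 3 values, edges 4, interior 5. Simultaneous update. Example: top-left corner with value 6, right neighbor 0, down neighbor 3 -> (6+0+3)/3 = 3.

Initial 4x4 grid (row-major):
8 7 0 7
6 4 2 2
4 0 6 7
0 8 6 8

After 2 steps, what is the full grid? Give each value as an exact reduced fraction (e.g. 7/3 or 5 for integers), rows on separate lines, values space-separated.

Answer: 23/4 391/80 291/80 23/6
47/10 17/4 193/50 321/80
41/10 92/25 483/100 429/80
10/3 189/40 217/40 79/12

Derivation:
After step 1:
  7 19/4 4 3
  11/2 19/5 14/5 9/2
  5/2 22/5 21/5 23/4
  4 7/2 7 7
After step 2:
  23/4 391/80 291/80 23/6
  47/10 17/4 193/50 321/80
  41/10 92/25 483/100 429/80
  10/3 189/40 217/40 79/12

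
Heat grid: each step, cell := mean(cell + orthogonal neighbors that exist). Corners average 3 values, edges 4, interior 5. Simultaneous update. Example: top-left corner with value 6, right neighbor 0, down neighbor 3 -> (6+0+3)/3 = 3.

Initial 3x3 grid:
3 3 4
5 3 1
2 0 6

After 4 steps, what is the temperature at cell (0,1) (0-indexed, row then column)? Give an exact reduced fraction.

Step 1: cell (0,1) = 13/4
Step 2: cell (0,1) = 719/240
Step 3: cell (0,1) = 45193/14400
Step 4: cell (0,1) = 2595071/864000
Full grid after step 4:
  200119/64800 2595071/864000 390113/129600
  839857/288000 353009/120000 136747/48000
  92047/32400 2375821/864000 362863/129600

Answer: 2595071/864000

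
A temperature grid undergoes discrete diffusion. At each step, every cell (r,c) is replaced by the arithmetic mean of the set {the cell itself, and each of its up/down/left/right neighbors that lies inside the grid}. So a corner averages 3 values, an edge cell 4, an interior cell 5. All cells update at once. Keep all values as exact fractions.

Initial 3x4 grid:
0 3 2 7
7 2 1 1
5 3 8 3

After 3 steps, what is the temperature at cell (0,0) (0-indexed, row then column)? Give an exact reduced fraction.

Answer: 3421/1080

Derivation:
Step 1: cell (0,0) = 10/3
Step 2: cell (0,0) = 103/36
Step 3: cell (0,0) = 3421/1080
Full grid after step 3:
  3421/1080 1051/360 2171/720 1667/540
  5077/1440 821/240 3883/1200 2387/720
  2929/720 1843/480 1759/480 2551/720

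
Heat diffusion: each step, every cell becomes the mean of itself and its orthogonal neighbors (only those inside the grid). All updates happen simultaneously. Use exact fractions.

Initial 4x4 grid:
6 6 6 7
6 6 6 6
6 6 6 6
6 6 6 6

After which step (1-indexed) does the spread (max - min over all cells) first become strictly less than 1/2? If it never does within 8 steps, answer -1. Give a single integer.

Answer: 1

Derivation:
Step 1: max=19/3, min=6, spread=1/3
  -> spread < 1/2 first at step 1
Step 2: max=113/18, min=6, spread=5/18
Step 3: max=1337/216, min=6, spread=41/216
Step 4: max=39923/6480, min=6, spread=1043/6480
Step 5: max=1191953/194400, min=6, spread=25553/194400
Step 6: max=35663459/5832000, min=108079/18000, spread=645863/5832000
Step 7: max=1067401691/174960000, min=720971/120000, spread=16225973/174960000
Step 8: max=31970277983/5248800000, min=324701/54000, spread=409340783/5248800000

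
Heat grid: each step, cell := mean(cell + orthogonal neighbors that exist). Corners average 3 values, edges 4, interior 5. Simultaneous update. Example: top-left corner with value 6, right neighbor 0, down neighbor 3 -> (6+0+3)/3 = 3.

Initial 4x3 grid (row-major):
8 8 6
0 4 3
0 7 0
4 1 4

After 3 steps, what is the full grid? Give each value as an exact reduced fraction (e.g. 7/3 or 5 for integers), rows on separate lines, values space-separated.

Answer: 10289/2160 11681/2400 10669/2160
27323/7200 2087/500 28723/7200
22573/7200 8947/3000 24073/7200
5539/2160 5267/1800 5899/2160

Derivation:
After step 1:
  16/3 13/2 17/3
  3 22/5 13/4
  11/4 12/5 7/2
  5/3 4 5/3
After step 2:
  89/18 219/40 185/36
  929/240 391/100 1009/240
  589/240 341/100 649/240
  101/36 73/30 55/18
After step 3:
  10289/2160 11681/2400 10669/2160
  27323/7200 2087/500 28723/7200
  22573/7200 8947/3000 24073/7200
  5539/2160 5267/1800 5899/2160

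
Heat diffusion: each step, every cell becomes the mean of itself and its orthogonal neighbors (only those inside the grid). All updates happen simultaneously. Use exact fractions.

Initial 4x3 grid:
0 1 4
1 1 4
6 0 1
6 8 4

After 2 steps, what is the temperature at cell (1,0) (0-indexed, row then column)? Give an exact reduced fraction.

Step 1: cell (1,0) = 2
Step 2: cell (1,0) = 439/240
Full grid after step 2:
  25/18 197/120 7/3
  439/240 53/25 183/80
  907/240 73/25 737/240
  173/36 187/40 133/36

Answer: 439/240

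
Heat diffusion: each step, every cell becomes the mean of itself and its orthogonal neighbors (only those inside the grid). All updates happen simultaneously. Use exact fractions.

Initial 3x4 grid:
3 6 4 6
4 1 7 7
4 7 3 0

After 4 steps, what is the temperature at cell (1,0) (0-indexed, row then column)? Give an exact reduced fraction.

Step 1: cell (1,0) = 3
Step 2: cell (1,0) = 13/3
Step 3: cell (1,0) = 3553/900
Step 4: cell (1,0) = 227507/54000
Full grid after step 4:
  267809/64800 964733/216000 1005073/216000 317749/64800
  227507/54000 761909/180000 92051/20000 82939/18000
  11041/2700 154393/36000 462349/108000 144787/32400

Answer: 227507/54000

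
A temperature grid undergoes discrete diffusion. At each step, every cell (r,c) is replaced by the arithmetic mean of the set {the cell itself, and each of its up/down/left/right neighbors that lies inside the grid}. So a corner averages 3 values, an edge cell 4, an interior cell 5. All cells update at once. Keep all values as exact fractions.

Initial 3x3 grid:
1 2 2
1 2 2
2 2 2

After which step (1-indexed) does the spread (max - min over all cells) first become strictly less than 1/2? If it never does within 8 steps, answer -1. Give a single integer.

Step 1: max=2, min=4/3, spread=2/3
Step 2: max=2, min=55/36, spread=17/36
  -> spread < 1/2 first at step 2
Step 3: max=349/180, min=3473/2160, spread=143/432
Step 4: max=5137/2700, min=216451/129600, spread=1205/5184
Step 5: max=134459/72000, min=13252697/7776000, spread=10151/62208
Step 6: max=35870791/19440000, min=807450859/466560000, spread=85517/746496
Step 7: max=4263846329/2332800000, min=48914809073/27993600000, spread=720431/8957952
Step 8: max=10591838137/5832000000, min=2955617805331/1679616000000, spread=6069221/107495424

Answer: 2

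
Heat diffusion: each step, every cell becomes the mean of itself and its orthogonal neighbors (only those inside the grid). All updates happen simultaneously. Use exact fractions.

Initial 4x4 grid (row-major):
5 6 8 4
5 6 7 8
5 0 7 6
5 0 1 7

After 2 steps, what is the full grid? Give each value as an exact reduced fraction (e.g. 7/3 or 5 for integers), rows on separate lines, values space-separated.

After step 1:
  16/3 25/4 25/4 20/3
  21/4 24/5 36/5 25/4
  15/4 18/5 21/5 7
  10/3 3/2 15/4 14/3
After step 2:
  101/18 679/120 791/120 115/18
  287/60 271/50 287/50 1627/240
  239/60 357/100 103/20 1327/240
  103/36 731/240 847/240 185/36

Answer: 101/18 679/120 791/120 115/18
287/60 271/50 287/50 1627/240
239/60 357/100 103/20 1327/240
103/36 731/240 847/240 185/36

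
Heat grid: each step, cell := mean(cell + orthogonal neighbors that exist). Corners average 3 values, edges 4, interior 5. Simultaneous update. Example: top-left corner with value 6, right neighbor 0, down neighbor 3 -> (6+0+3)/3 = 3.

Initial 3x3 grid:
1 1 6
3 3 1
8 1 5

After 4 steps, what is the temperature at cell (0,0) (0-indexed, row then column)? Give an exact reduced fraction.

Step 1: cell (0,0) = 5/3
Step 2: cell (0,0) = 49/18
Step 3: cell (0,0) = 2789/1080
Step 4: cell (0,0) = 185623/64800
Full grid after step 4:
  185623/64800 2341157/864000 184723/64800
  2566657/864000 553117/180000 835219/288000
  746/225 2724407/864000 51887/16200

Answer: 185623/64800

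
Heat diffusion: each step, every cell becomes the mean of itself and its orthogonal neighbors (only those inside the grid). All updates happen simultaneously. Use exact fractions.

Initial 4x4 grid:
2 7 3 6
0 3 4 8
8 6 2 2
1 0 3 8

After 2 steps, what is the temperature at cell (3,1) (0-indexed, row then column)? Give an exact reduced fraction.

Answer: 251/80

Derivation:
Step 1: cell (3,1) = 5/2
Step 2: cell (3,1) = 251/80
Full grid after step 2:
  10/3 63/16 221/48 47/9
  7/2 94/25 107/25 59/12
  69/20 349/100 389/100 133/30
  37/12 251/80 809/240 151/36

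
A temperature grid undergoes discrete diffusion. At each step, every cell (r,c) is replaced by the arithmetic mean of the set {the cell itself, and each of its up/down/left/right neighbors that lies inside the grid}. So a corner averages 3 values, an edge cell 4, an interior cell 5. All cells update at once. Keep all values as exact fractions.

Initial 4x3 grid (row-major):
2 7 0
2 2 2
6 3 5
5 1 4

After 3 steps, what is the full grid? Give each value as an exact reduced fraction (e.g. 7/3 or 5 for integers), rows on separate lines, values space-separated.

After step 1:
  11/3 11/4 3
  3 16/5 9/4
  4 17/5 7/2
  4 13/4 10/3
After step 2:
  113/36 757/240 8/3
  52/15 73/25 239/80
  18/5 347/100 749/240
  15/4 839/240 121/36
After step 3:
  7027/2160 42767/14400 1057/360
  11813/3600 9599/3000 2339/800
  2143/600 2491/750 23291/7200
  2603/720 50677/14400 449/135

Answer: 7027/2160 42767/14400 1057/360
11813/3600 9599/3000 2339/800
2143/600 2491/750 23291/7200
2603/720 50677/14400 449/135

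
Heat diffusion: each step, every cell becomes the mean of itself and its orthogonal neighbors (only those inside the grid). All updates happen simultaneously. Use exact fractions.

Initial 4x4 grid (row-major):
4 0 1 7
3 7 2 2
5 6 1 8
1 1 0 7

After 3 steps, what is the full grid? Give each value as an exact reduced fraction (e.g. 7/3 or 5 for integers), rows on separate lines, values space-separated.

Answer: 1769/540 11401/3600 11353/3600 7331/2160
12841/3600 5033/1500 20357/6000 27191/7200
481/144 19973/6000 3529/1000 619/160
1303/432 4267/1440 523/160 1379/360

Derivation:
After step 1:
  7/3 3 5/2 10/3
  19/4 18/5 13/5 19/4
  15/4 4 17/5 9/2
  7/3 2 9/4 5
After step 2:
  121/36 343/120 343/120 127/36
  433/120 359/100 337/100 911/240
  89/24 67/20 67/20 353/80
  97/36 127/48 253/80 47/12
After step 3:
  1769/540 11401/3600 11353/3600 7331/2160
  12841/3600 5033/1500 20357/6000 27191/7200
  481/144 19973/6000 3529/1000 619/160
  1303/432 4267/1440 523/160 1379/360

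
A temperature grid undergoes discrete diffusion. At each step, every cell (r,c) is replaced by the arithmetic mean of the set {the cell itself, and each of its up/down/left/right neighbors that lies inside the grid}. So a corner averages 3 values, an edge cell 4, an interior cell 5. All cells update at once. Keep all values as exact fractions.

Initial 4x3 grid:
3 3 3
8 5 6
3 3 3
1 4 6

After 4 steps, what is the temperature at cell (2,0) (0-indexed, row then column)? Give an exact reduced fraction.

Answer: 419441/108000

Derivation:
Step 1: cell (2,0) = 15/4
Step 2: cell (2,0) = 443/120
Step 3: cell (2,0) = 878/225
Step 4: cell (2,0) = 419441/108000
Full grid after step 4:
  275461/64800 1845779/432000 839/200
  453161/108000 23408/5625 304399/72000
  419441/108000 120601/30000 877757/216000
  241111/64800 544733/144000 8023/2025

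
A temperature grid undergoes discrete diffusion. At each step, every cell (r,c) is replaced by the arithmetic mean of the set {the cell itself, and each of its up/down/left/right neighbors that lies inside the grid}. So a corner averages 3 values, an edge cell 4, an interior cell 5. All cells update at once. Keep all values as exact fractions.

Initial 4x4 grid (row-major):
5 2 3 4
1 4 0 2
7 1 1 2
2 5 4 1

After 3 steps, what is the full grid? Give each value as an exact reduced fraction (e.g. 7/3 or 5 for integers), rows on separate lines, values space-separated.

After step 1:
  8/3 7/2 9/4 3
  17/4 8/5 2 2
  11/4 18/5 8/5 3/2
  14/3 3 11/4 7/3
After step 2:
  125/36 601/240 43/16 29/12
  169/60 299/100 189/100 17/8
  229/60 251/100 229/100 223/120
  125/36 841/240 581/240 79/36
After step 3:
  6331/2160 20977/7200 5699/2400 347/144
  5893/1800 15253/6000 4793/2000 829/400
  5677/1800 18133/6000 13163/6000 7621/3600
  7771/2160 21433/7200 18737/7200 4661/2160

Answer: 6331/2160 20977/7200 5699/2400 347/144
5893/1800 15253/6000 4793/2000 829/400
5677/1800 18133/6000 13163/6000 7621/3600
7771/2160 21433/7200 18737/7200 4661/2160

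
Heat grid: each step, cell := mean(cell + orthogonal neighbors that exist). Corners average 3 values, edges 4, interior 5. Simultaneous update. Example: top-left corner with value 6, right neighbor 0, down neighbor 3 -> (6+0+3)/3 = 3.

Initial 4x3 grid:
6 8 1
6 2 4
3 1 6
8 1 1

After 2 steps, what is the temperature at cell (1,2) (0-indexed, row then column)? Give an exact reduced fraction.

Step 1: cell (1,2) = 13/4
Step 2: cell (1,2) = 887/240
Full grid after step 2:
  91/18 389/80 71/18
  1177/240 371/100 887/240
  307/80 341/100 691/240
  15/4 721/240 101/36

Answer: 887/240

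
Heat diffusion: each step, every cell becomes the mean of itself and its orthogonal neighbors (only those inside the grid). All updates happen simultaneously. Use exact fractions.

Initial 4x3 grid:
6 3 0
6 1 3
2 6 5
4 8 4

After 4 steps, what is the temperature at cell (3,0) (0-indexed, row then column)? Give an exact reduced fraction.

Answer: 76633/16200

Derivation:
Step 1: cell (3,0) = 14/3
Step 2: cell (3,0) = 44/9
Step 3: cell (3,0) = 10279/2160
Step 4: cell (3,0) = 76633/16200
Full grid after step 4:
  13039/3600 162847/48000 2791/900
  286663/72000 220019/60000 254413/72000
  943849/216000 782057/180000 898099/216000
  76633/16200 2031343/432000 151541/32400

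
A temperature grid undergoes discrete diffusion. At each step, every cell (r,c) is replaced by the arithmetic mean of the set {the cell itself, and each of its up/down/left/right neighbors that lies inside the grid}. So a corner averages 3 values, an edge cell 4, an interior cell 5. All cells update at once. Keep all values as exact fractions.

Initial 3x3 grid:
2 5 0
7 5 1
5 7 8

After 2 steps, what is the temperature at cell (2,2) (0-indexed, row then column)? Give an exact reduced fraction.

Step 1: cell (2,2) = 16/3
Step 2: cell (2,2) = 181/36
Full grid after step 2:
  149/36 11/3 17/6
  83/16 9/2 95/24
  52/9 275/48 181/36

Answer: 181/36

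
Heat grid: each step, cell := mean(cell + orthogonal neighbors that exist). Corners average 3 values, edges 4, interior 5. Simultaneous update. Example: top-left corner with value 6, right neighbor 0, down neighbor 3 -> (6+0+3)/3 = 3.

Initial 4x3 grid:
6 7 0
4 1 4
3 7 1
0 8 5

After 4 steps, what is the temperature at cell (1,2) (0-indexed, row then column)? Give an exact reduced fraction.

Answer: 805477/216000

Derivation:
Step 1: cell (1,2) = 3/2
Step 2: cell (1,2) = 841/240
Step 3: cell (1,2) = 24151/7200
Step 4: cell (1,2) = 805477/216000
Full grid after step 4:
  257641/64800 1682539/432000 115133/32400
  219463/54000 338683/90000 805477/216000
  214123/54000 728591/180000 832117/216000
  67069/16200 110659/27000 270451/64800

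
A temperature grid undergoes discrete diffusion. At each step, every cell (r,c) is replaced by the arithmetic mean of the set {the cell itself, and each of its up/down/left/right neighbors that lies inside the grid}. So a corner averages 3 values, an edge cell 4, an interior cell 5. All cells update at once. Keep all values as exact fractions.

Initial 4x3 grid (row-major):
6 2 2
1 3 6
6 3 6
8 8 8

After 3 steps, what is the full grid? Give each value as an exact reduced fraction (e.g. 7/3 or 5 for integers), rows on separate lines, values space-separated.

After step 1:
  3 13/4 10/3
  4 3 17/4
  9/2 26/5 23/4
  22/3 27/4 22/3
After step 2:
  41/12 151/48 65/18
  29/8 197/50 49/12
  631/120 126/25 169/30
  223/36 1597/240 119/18
After step 3:
  163/48 50809/14400 1561/432
  203/50 23801/6000 15541/3600
  9053/1800 31831/6000 19231/3600
  13037/2160 88199/14400 13607/2160

Answer: 163/48 50809/14400 1561/432
203/50 23801/6000 15541/3600
9053/1800 31831/6000 19231/3600
13037/2160 88199/14400 13607/2160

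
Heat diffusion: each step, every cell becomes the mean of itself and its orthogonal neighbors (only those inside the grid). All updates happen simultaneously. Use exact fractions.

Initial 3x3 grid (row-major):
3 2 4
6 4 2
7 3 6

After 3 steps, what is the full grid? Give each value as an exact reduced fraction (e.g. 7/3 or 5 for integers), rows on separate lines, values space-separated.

Answer: 8329/2160 52753/14400 7189/2160
5269/1200 23411/6000 6791/1800
1243/270 334/75 2161/540

Derivation:
After step 1:
  11/3 13/4 8/3
  5 17/5 4
  16/3 5 11/3
After step 2:
  143/36 779/240 119/36
  87/20 413/100 103/30
  46/9 87/20 38/9
After step 3:
  8329/2160 52753/14400 7189/2160
  5269/1200 23411/6000 6791/1800
  1243/270 334/75 2161/540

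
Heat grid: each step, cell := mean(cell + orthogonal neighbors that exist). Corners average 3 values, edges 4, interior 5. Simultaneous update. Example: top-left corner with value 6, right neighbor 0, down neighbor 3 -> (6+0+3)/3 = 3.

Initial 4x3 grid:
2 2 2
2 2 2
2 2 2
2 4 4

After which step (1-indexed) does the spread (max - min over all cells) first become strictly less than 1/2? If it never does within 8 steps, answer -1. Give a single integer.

Step 1: max=10/3, min=2, spread=4/3
Step 2: max=53/18, min=2, spread=17/18
Step 3: max=3007/1080, min=2, spread=847/1080
Step 4: max=43031/16200, min=458/225, spread=2011/3240
Step 5: max=5018783/1944000, min=111713/54000, spread=199423/388800
Step 6: max=294184867/116640000, min=2275249/1080000, spread=1938319/4665600
  -> spread < 1/2 first at step 6
Step 7: max=17358477053/6998400000, min=207844199/97200000, spread=95747789/279936000
Step 8: max=1027377255127/419904000000, min=12637143941/5832000000, spread=940023131/3359232000

Answer: 6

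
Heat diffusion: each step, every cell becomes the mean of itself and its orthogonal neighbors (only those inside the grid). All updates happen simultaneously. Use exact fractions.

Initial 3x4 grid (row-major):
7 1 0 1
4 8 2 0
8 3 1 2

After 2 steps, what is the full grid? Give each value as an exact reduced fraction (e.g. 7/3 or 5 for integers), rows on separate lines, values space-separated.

Answer: 59/12 63/20 113/60 31/36
387/80 431/100 201/100 287/240
67/12 39/10 51/20 17/12

Derivation:
After step 1:
  4 4 1 1/3
  27/4 18/5 11/5 5/4
  5 5 2 1
After step 2:
  59/12 63/20 113/60 31/36
  387/80 431/100 201/100 287/240
  67/12 39/10 51/20 17/12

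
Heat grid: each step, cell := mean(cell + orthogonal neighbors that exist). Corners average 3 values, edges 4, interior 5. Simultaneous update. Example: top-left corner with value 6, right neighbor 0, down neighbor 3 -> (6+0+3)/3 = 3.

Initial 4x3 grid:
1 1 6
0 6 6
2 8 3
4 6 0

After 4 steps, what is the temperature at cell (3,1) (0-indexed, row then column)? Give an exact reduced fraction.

Step 1: cell (3,1) = 9/2
Step 2: cell (3,1) = 33/8
Step 3: cell (3,1) = 9799/2400
Step 4: cell (3,1) = 585461/144000
Full grid after step 4:
  99521/32400 165997/48000 254117/64800
  711589/216000 18717/5000 27577/6750
  266923/72000 59551/15000 4209/1000
  7007/1800 585461/144000 89959/21600

Answer: 585461/144000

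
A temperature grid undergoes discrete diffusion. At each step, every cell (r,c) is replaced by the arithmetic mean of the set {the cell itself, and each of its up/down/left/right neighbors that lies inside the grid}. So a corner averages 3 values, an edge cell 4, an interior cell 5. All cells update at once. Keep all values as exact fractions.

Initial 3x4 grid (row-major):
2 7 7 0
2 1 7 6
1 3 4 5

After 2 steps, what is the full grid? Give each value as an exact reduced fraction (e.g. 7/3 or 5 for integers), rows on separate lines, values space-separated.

After step 1:
  11/3 17/4 21/4 13/3
  3/2 4 5 9/2
  2 9/4 19/4 5
After step 2:
  113/36 103/24 113/24 169/36
  67/24 17/5 47/10 113/24
  23/12 13/4 17/4 19/4

Answer: 113/36 103/24 113/24 169/36
67/24 17/5 47/10 113/24
23/12 13/4 17/4 19/4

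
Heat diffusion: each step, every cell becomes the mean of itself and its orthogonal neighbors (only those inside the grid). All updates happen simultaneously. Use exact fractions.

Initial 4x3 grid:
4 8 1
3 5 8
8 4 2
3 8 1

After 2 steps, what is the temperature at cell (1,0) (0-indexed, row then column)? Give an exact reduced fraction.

Step 1: cell (1,0) = 5
Step 2: cell (1,0) = 201/40
Full grid after step 2:
  29/6 623/120 85/18
  201/40 49/10 1141/240
  637/120 93/20 1009/240
  89/18 97/20 137/36

Answer: 201/40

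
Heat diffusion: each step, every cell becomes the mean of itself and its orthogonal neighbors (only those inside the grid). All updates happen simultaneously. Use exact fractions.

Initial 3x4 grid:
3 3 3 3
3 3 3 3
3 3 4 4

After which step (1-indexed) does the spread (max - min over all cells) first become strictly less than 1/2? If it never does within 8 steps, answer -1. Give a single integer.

Step 1: max=11/3, min=3, spread=2/3
Step 2: max=125/36, min=3, spread=17/36
  -> spread < 1/2 first at step 2
Step 3: max=457/135, min=3, spread=52/135
Step 4: max=430049/129600, min=5447/1800, spread=7573/25920
Step 5: max=25497001/7776000, min=82217/27000, spread=363701/1555200
Step 6: max=1515533999/466560000, min=2207413/720000, spread=681043/3732480
Step 7: max=90350137141/27993600000, min=599082089/194400000, spread=163292653/1119744000
Step 8: max=5393675884319/1679616000000, min=18053139163/5832000000, spread=1554974443/13436928000

Answer: 2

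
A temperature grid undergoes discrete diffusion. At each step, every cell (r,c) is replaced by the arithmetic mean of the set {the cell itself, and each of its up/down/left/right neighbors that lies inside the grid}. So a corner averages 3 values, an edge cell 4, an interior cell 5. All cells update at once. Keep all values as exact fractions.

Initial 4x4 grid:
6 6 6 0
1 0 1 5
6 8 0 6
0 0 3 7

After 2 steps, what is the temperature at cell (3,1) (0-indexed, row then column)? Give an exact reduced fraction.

Answer: 201/80

Derivation:
Step 1: cell (3,1) = 11/4
Step 2: cell (3,1) = 201/80
Full grid after step 2:
  145/36 917/240 829/240 119/36
  109/30 323/100 309/100 407/120
  59/20 161/50 79/25 493/120
  17/6 201/80 851/240 37/9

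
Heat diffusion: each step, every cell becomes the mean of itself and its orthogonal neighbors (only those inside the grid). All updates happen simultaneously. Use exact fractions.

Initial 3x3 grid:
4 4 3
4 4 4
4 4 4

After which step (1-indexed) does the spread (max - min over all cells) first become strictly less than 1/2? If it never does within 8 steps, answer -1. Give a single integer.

Answer: 1

Derivation:
Step 1: max=4, min=11/3, spread=1/3
  -> spread < 1/2 first at step 1
Step 2: max=4, min=67/18, spread=5/18
Step 3: max=4, min=823/216, spread=41/216
Step 4: max=1429/360, min=49709/12960, spread=347/2592
Step 5: max=14243/3600, min=3003463/777600, spread=2921/31104
Step 6: max=1702517/432000, min=180795461/46656000, spread=24611/373248
Step 7: max=38223259/9720000, min=10878717967/2799360000, spread=207329/4478976
Step 8: max=2034798401/518400000, min=653816447549/167961600000, spread=1746635/53747712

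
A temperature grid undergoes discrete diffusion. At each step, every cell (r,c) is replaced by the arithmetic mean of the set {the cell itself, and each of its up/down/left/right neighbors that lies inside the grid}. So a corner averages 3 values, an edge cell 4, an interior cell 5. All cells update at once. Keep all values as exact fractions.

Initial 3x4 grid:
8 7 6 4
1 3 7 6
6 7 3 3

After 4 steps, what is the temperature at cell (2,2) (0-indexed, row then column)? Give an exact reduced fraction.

Step 1: cell (2,2) = 5
Step 2: cell (2,2) = 75/16
Step 3: cell (2,2) = 2329/480
Step 4: cell (2,2) = 14011/2880
Full grid after step 4:
  67303/12960 22879/4320 22879/4320 8519/1620
  5791/1152 1013/200 7351/1440 21733/4320
  7861/1620 42253/8640 14011/2880 21049/4320

Answer: 14011/2880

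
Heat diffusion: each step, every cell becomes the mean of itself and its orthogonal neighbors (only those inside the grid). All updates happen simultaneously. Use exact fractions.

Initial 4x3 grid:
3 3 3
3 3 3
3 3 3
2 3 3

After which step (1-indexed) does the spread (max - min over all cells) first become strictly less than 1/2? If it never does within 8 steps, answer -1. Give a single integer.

Step 1: max=3, min=8/3, spread=1/3
  -> spread < 1/2 first at step 1
Step 2: max=3, min=49/18, spread=5/18
Step 3: max=3, min=607/216, spread=41/216
Step 4: max=3, min=73543/25920, spread=4217/25920
Step 5: max=21521/7200, min=4456451/1555200, spread=38417/311040
Step 6: max=429403/144000, min=268735789/93312000, spread=1903471/18662400
Step 7: max=12844241/4320000, min=16195170911/5598720000, spread=18038617/223948800
Step 8: max=1153473241/388800000, min=974501417149/335923200000, spread=883978523/13436928000

Answer: 1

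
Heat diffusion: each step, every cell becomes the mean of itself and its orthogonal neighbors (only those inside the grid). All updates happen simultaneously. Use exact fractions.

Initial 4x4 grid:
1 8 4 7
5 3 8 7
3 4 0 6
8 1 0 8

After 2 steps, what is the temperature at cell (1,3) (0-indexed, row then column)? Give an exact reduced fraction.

Answer: 453/80

Derivation:
Step 1: cell (1,3) = 7
Step 2: cell (1,3) = 453/80
Full grid after step 2:
  35/9 1261/240 423/80 79/12
  137/30 96/25 547/100 453/80
  71/20 393/100 177/50 1231/240
  49/12 117/40 413/120 73/18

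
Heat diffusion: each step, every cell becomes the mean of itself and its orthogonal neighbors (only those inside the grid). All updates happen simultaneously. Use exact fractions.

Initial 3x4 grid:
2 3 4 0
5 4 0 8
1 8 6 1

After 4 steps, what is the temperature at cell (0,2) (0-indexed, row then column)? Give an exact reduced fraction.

Answer: 5077/1500

Derivation:
Step 1: cell (0,2) = 7/4
Step 2: cell (0,2) = 67/20
Step 3: cell (0,2) = 1233/400
Step 4: cell (0,2) = 5077/1500
Full grid after step 4:
  28243/8100 90781/27000 5077/1500 140561/43200
  266231/72000 7024/1875 426811/120000 1041569/288000
  32393/8100 106781/27000 71549/18000 162761/43200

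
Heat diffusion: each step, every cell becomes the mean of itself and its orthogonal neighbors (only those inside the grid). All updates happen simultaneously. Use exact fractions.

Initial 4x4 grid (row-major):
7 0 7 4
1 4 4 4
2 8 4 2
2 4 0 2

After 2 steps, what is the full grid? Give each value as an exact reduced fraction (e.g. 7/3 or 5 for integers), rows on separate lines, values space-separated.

After step 1:
  8/3 9/2 15/4 5
  7/2 17/5 23/5 7/2
  13/4 22/5 18/5 3
  8/3 7/2 5/2 4/3
After step 2:
  32/9 859/240 357/80 49/12
  769/240 102/25 377/100 161/40
  829/240 363/100 181/50 343/120
  113/36 49/15 41/15 41/18

Answer: 32/9 859/240 357/80 49/12
769/240 102/25 377/100 161/40
829/240 363/100 181/50 343/120
113/36 49/15 41/15 41/18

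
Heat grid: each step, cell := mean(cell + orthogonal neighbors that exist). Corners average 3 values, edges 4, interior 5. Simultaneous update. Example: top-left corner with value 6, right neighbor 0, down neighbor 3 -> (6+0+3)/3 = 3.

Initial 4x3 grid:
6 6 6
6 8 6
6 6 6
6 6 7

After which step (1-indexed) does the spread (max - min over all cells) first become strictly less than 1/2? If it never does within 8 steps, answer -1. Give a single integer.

Step 1: max=13/2, min=6, spread=1/2
Step 2: max=323/50, min=73/12, spread=113/300
  -> spread < 1/2 first at step 2
Step 3: max=15271/2400, min=4453/720, spread=1283/7200
Step 4: max=34169/5400, min=89279/14400, spread=1103/8640
Step 5: max=13649929/2160000, min=16160663/2592000, spread=1096259/12960000
Step 6: max=490951721/77760000, min=970802717/155520000, spread=444029/6220800
Step 7: max=29418548839/4665600000, min=2161765789/345600000, spread=3755371/74649600
Step 8: max=1764426843101/279936000000, min=3504806384077/559872000000, spread=64126139/1492992000

Answer: 2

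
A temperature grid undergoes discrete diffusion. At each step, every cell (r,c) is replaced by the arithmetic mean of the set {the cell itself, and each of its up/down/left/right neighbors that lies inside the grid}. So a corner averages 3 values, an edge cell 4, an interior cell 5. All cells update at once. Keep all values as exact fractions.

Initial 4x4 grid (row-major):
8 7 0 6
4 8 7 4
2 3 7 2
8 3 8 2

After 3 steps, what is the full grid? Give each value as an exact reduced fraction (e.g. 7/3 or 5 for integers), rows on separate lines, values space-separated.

After step 1:
  19/3 23/4 5 10/3
  11/2 29/5 26/5 19/4
  17/4 23/5 27/5 15/4
  13/3 11/2 5 4
After step 2:
  211/36 1373/240 1157/240 157/36
  1313/240 537/100 523/100 511/120
  1121/240 511/100 479/100 179/40
  169/36 583/120 199/40 17/4
After step 3:
  6139/1080 39191/7200 36239/7200 9677/2160
  38471/7200 16141/3000 29363/6000 4123/900
  35903/7200 29759/6000 1229/250 1333/300
  10241/2160 8837/1800 2831/600 137/30

Answer: 6139/1080 39191/7200 36239/7200 9677/2160
38471/7200 16141/3000 29363/6000 4123/900
35903/7200 29759/6000 1229/250 1333/300
10241/2160 8837/1800 2831/600 137/30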